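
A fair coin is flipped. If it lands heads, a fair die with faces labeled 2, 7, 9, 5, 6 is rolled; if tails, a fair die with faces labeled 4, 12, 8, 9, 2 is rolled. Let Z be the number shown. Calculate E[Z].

E[Z | heads] = (2+7+9+5+6)/5 = 29/5.
E[Z | tails] = (4+12+8+9+2)/5 = 7.
E[Z] = (1/2)·(29/5) + (1/2)·(7) = 32/5.

32/5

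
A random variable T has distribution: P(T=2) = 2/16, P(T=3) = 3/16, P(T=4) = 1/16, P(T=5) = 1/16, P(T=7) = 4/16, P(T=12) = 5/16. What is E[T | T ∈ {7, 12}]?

88/9

P(T ∈ {7, 12}) = 9/16.
Σ over the event: 7·1/4 + 12·5/16 = 11/2.
E[T | T ∈ {7, 12}] = (11/2) / (9/16) = 88/9.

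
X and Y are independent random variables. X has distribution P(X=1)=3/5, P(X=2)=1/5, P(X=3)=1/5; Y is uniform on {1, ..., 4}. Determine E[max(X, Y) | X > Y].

8/3

P(X > Y) = 3/20.
Summing max(X,Y)·P(x,y) over outcomes with X > Y gives 2/5.
E[max(X, Y) | X > Y] = (2/5) / (3/20) = 8/3.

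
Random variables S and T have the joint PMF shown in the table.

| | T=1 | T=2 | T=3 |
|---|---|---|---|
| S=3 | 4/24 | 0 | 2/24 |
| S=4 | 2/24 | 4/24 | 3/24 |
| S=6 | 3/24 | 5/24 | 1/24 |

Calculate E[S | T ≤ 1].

P(T ≤ 1) = 3/8.
Σ S·P over the event = 3·(4/24) + 4·(2/24) + 6·(3/24) = 19/12.
E[S | T ≤ 1] = (19/12) / (3/8) = 38/9.

38/9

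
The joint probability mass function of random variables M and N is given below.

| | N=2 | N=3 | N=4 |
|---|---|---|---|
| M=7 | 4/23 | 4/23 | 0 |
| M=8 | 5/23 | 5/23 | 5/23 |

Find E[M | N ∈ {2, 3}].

P(N ∈ {2, 3}) = 18/23.
Σ M·P over the event = 7·(4/23) + 7·(4/23) + 8·(5/23) + 8·(5/23) = 136/23.
E[M | N ∈ {2, 3}] = (136/23) / (18/23) = 68/9.

68/9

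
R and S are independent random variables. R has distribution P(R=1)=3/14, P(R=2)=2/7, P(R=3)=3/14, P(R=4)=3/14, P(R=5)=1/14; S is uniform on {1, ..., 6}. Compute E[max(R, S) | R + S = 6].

P(R + S = 6) = 1/6.
Summing max(R,S)·P(x,y) over outcomes with R + S = 6 gives 19/28.
E[max(R, S) | R + S = 6] = (19/28) / (1/6) = 57/14.

57/14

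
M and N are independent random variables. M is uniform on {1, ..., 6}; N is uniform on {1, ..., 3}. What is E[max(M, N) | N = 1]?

7/2

Outcomes with N = 1: (1,1), (2,1), (3,1), (4,1), (5,1), (6,1), each with probability 1/18.
E[max(M, N) | N = 1] = (1 + 2 + 3 + 4 + 5 + 6) / 6 = 7/2.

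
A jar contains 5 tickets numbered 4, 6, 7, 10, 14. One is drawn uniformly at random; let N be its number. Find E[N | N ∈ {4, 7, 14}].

25/3

P(N ∈ {4, 7, 14}) = 3/5.
Σ over the event: 4·1/5 + 7·1/5 + 14·1/5 = 5.
E[N | N ∈ {4, 7, 14}] = (5) / (3/5) = 25/3.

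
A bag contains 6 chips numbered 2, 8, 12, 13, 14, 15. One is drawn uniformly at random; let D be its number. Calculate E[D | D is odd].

14

P(D is odd) = 1/3.
Σ over the event: 13·1/6 + 15·1/6 = 14/3.
E[D | D is odd] = (14/3) / (1/3) = 14.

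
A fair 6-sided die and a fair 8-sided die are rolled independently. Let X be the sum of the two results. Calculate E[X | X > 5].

P(X > 5) = 19/24.
E[X | X > 5] = (43/6) / (19/24) = 172/19.

172/19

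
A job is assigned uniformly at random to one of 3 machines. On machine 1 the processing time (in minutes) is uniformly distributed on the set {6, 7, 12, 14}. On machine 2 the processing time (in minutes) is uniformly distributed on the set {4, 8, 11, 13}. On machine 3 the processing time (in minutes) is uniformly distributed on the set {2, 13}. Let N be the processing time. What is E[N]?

35/4

E[N | machine 1] = (6+7+12+14)/4 = 39/4.
E[N | machine 2] = (4+8+11+13)/4 = 9.
E[N | machine 3] = (2+13)/2 = 15/2.
By the law of total expectation,
E[N] = (1/3)·(39/4) + (1/3)·(9) + (1/3)·(15/2) = 35/4.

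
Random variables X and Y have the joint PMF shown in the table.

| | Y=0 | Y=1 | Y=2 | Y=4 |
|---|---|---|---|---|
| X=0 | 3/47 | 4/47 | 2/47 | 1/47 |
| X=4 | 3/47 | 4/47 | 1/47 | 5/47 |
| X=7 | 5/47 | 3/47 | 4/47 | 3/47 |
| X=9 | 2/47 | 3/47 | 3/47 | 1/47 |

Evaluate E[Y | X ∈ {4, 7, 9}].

62/37

P(X ∈ {4, 7, 9}) = 37/47.
Summing Y·P(X=x,Y=y) over the conditioning event gives 62/47.
E[Y | X ∈ {4, 7, 9}] = (62/47) / (37/47) = 62/37.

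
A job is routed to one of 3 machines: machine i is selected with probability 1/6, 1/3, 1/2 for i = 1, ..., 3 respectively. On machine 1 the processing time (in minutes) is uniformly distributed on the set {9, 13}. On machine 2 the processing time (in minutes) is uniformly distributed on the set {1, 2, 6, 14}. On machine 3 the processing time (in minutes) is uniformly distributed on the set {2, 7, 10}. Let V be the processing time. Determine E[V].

83/12

E[V | machine 1] = (9+13)/2 = 11.
E[V | machine 2] = (1+2+6+14)/4 = 23/4.
E[V | machine 3] = (2+7+10)/3 = 19/3.
E[V] = (1/6)·(11) + (1/3)·(23/4) + (1/2)·(19/3) = 83/12.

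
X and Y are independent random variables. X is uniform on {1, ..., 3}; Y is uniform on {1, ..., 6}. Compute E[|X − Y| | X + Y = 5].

Outcomes with X + Y = 5: (1,4), (2,3), (3,2), each with probability 1/18.
E[|X − Y| | X + Y = 5] = (3 + 1 + 1) / 3 = 5/3.

5/3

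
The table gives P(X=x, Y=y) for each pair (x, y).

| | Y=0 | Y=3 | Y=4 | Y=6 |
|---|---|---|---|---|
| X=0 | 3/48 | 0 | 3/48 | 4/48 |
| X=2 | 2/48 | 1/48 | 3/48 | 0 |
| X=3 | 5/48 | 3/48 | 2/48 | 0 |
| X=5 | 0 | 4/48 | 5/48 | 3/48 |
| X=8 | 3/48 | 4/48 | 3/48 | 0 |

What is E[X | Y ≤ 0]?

P(Y ≤ 0) = 13/48.
Summing X·P(X=x,Y=y) over the conditioning event gives 43/48.
E[X | Y ≤ 0] = (43/48) / (13/48) = 43/13.

43/13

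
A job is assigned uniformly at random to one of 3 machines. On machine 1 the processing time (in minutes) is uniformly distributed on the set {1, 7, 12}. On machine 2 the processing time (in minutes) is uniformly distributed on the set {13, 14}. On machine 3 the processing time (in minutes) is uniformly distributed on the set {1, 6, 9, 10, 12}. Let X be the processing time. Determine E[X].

833/90

E[X | machine 1] = (1+7+12)/3 = 20/3.
E[X | machine 2] = (13+14)/2 = 27/2.
E[X | machine 3] = (1+6+9+10+12)/5 = 38/5.
By the law of total expectation,
E[X] = (1/3)·(20/3) + (1/3)·(27/2) + (1/3)·(38/5) = 833/90.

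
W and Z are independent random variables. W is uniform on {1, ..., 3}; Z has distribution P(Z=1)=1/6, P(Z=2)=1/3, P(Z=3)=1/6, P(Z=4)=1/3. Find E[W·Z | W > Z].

P(W > Z) = 2/9.
Summing WZ·P(x,y) over outcomes with W > Z gives 17/18.
E[W·Z | W > Z] = (17/18) / (2/9) = 17/4.

17/4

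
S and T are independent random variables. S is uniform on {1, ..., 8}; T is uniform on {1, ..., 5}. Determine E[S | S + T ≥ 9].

P(S + T ≥ 9) = 3/8.
Summing S·P(x,y) over outcomes with S + T ≥ 9 gives 5/2.
E[S | S + T ≥ 9] = (5/2) / (3/8) = 20/3.

20/3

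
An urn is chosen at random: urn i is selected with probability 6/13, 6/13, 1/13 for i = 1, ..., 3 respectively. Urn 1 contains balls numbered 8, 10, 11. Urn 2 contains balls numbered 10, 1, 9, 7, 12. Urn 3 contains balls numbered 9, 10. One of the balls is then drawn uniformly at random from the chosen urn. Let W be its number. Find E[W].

E[W | urn 1] = (8+10+11)/3 = 29/3.
E[W | urn 2] = (10+1+9+7+12)/5 = 39/5.
E[W | urn 3] = (9+10)/2 = 19/2.
By the law of total expectation,
E[W] = (6/13)·(29/3) + (6/13)·(39/5) + (1/13)·(19/2) = 1143/130.

1143/130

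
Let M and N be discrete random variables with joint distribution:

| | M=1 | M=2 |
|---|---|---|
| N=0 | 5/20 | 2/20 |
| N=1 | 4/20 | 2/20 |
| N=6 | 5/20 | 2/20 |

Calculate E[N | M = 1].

17/7

P(M = 1) = 7/10.
Σ N·P over the event = 0·(5/20) + 1·(4/20) + 6·(5/20) = 17/10.
E[N | M = 1] = (17/10) / (7/10) = 17/7.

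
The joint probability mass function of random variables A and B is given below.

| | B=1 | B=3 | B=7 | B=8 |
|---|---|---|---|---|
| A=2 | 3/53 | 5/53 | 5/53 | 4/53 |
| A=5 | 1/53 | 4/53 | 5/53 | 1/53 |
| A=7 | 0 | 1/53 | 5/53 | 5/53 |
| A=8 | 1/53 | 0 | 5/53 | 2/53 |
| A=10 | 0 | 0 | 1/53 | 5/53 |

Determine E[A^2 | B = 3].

P(B = 3) = 10/53.
Summing A^2·P(A=x,B=y) over the conditioning event gives 169/53.
E[A^2 | B = 3] = (169/53) / (10/53) = 169/10.

169/10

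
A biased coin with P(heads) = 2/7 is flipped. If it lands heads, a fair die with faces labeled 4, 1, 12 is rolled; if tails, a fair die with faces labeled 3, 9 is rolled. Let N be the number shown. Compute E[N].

124/21

E[N | heads] = (4+1+12)/3 = 17/3.
E[N | tails] = (3+9)/2 = 6.
E[N] = (2/7)·(17/3) + (5/7)·(6) = 124/21.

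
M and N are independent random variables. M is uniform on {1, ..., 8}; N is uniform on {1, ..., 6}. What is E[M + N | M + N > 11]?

38/3

P(M + N > 11) = 1/8.
Summing (M+N)·P(x,y) over outcomes with M + N > 11 gives 19/12.
E[M + N | M + N > 11] = (19/12) / (1/8) = 38/3.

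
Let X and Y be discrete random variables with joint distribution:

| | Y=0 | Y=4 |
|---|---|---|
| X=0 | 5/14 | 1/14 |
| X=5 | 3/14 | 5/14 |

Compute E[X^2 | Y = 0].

75/8

P(Y = 0) = 4/7.
Summing X^2·P(X=x,Y=y) over the conditioning event gives 75/14.
E[X^2 | Y = 0] = (75/14) / (4/7) = 75/8.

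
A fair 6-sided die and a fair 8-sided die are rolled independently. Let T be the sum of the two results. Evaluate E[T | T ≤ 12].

344/45

P(T ≤ 12) = 15/16.
E[T | T ≤ 12] = (43/6) / (15/16) = 344/45.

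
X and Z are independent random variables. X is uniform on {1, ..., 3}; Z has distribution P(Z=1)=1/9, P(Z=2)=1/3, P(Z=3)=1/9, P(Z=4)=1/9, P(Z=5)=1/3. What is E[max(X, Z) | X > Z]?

14/5

P(X > Z) = 5/27.
Summing max(X,Z)·P(x,y) over outcomes with X > Z gives 14/27.
E[max(X, Z) | X > Z] = (14/27) / (5/27) = 14/5.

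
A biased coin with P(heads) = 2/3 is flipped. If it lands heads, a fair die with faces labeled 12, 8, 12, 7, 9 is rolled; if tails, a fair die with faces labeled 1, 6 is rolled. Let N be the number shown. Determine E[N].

227/30

E[N | heads] = (12+8+12+7+9)/5 = 48/5.
E[N | tails] = (1+6)/2 = 7/2.
By the law of total expectation,
E[N] = (2/3)·(48/5) + (1/3)·(7/2) = 227/30.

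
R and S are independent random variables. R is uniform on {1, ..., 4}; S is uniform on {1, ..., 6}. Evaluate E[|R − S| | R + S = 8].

2

P(R + S = 8) = 1/8.
Summing |R−S|·P(x,y) over outcomes with R + S = 8 gives 1/4.
E[|R − S| | R + S = 8] = (1/4) / (1/8) = 2.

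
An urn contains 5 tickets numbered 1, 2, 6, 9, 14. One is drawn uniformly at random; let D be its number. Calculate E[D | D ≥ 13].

P(D ≥ 13) = 1/5.
Σ over the event: 14·1/5 = 14/5.
E[D | D ≥ 13] = (14/5) / (1/5) = 14.

14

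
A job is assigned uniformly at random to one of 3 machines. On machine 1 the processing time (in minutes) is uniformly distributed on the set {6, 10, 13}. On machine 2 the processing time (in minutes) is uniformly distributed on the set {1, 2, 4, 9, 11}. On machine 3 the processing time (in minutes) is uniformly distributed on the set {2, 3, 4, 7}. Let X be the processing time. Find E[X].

286/45

E[X | machine 1] = (6+10+13)/3 = 29/3.
E[X | machine 2] = (1+2+4+9+11)/5 = 27/5.
E[X | machine 3] = (2+3+4+7)/4 = 4.
E[X] = (1/3)·(29/3) + (1/3)·(27/5) + (1/3)·(4) = 286/45.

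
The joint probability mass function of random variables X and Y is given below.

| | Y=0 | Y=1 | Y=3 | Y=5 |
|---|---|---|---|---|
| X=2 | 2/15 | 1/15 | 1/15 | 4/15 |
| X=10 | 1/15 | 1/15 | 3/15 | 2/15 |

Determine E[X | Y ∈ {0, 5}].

14/3

P(Y ∈ {0, 5}) = 3/5.
Σ X·P over the event = 2·(2/15) + 2·(4/15) + 10·(1/15) + 10·(2/15) = 14/5.
E[X | Y ∈ {0, 5}] = (14/5) / (3/5) = 14/3.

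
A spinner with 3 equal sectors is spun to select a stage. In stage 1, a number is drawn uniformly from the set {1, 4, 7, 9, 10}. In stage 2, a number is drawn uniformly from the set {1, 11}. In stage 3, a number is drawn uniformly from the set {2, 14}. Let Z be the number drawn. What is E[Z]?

101/15

E[Z | stage 1] = (1+4+7+9+10)/5 = 31/5.
E[Z | stage 2] = (1+11)/2 = 6.
E[Z | stage 3] = (2+14)/2 = 8.
By the law of total expectation,
E[Z] = (1/3)·(31/5) + (1/3)·(6) + (1/3)·(8) = 101/15.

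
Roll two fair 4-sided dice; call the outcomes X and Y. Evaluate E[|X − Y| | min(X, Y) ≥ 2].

Outcomes with min(X, Y) ≥ 2: (2,2), (2,3), (2,4), (3,2), (3,3), (3,4), (4,2), (4,3), (4,4), each with probability 1/16.
E[|X − Y| | min(X, Y) ≥ 2] = (0 + 1 + 2 + 1 + 0 + 1 + 2 + 1 + 0) / 9 = 8/9.

8/9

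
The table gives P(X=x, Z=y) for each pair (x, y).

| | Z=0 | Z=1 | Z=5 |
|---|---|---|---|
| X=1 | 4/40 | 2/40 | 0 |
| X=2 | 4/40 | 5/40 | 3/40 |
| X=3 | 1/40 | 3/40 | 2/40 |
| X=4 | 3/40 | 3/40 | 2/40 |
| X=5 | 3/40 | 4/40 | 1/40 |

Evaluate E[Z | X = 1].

P(X = 1) = 3/20.
Σ Z·P over the event = 0·(4/40) + 1·(2/40) = 1/20.
E[Z | X = 1] = (1/20) / (3/20) = 1/3.

1/3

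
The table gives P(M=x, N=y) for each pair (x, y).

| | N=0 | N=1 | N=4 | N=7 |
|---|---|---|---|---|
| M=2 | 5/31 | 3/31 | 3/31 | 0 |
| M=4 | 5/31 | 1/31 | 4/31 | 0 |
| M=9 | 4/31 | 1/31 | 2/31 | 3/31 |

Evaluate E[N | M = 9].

P(M = 9) = 10/31.
Summing N·P(M=x,N=y) over the conditioning event gives 30/31.
E[N | M = 9] = (30/31) / (10/31) = 3.

3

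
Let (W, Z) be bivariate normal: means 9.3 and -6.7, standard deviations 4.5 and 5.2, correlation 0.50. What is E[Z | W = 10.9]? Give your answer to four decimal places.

For a bivariate normal, E[Z | W=x] = μ_Z + ρ·(σ_Z/σ_W)·(x − μ_W).
E[Z | W=10.9] = -6.7 + (0.50)·(5.2/4.5)·(10.9 − (9.3)) = -6.7 + (0.57778)·(1.6) = -5.7756.

-5.7756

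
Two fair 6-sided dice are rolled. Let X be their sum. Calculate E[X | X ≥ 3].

P(X ≥ 3) = 35/36.
E[X | X ≥ 3] = (125/18) / (35/36) = 50/7.

50/7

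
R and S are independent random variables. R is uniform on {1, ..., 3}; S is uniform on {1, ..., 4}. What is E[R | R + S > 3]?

P(R + S > 3) = 3/4.
Summing R·P(x,y) over outcomes with R + S > 3 gives 5/3.
E[R | R + S > 3] = (5/3) / (3/4) = 20/9.

20/9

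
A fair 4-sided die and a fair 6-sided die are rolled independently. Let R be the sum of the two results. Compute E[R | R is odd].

P(R is odd) = 1/2.
Σ over the event: 3·1/12 + 5·1/6 + 7·1/6 + 9·1/12 = 3.
E[R | R is odd] = (3) / (1/2) = 6.

6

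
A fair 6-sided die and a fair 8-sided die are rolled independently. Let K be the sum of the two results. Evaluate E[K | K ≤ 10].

132/19

P(K ≤ 10) = 19/24.
E[K | K ≤ 10] = (11/2) / (19/24) = 132/19.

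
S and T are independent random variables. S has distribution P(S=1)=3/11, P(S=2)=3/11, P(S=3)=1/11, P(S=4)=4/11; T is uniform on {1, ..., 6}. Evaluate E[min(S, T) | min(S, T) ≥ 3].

18/5

P(min(S, T) ≥ 3) = 10/33.
Summing min(S,T)·P(x,y) over outcomes with min(S, T) ≥ 3 gives 12/11.
E[min(S, T) | min(S, T) ≥ 3] = (12/11) / (10/33) = 18/5.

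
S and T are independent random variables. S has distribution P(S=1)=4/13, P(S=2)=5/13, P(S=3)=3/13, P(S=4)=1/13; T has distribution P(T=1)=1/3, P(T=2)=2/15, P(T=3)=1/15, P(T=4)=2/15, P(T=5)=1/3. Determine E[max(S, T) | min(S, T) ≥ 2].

P(min(S, T) ≥ 2) = 6/13.
Summing max(S,T)·P(x,y) over outcomes with min(S, T) ≥ 2 gives 371/195.
E[max(S, T) | min(S, T) ≥ 2] = (371/195) / (6/13) = 371/90.

371/90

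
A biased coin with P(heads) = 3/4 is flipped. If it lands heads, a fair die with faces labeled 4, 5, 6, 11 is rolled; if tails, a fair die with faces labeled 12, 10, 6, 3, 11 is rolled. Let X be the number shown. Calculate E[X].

E[X | heads] = (4+5+6+11)/4 = 13/2.
E[X | tails] = (12+10+6+3+11)/5 = 42/5.
E[X] = (3/4)·(13/2) + (1/4)·(42/5) = 279/40.

279/40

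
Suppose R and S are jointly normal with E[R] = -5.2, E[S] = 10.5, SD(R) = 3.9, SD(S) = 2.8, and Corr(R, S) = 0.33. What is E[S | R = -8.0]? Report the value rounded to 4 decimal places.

E[S | R=x] = μ_S + ρ(σ_S/σ_R)(x − μ_R) for jointly normal variables.
E[S | R=-8.0] = 10.5 + (0.33)·(2.8/3.9)·(-8.0 − (-5.2)) = 10.5 + (0.23692)·(-2.8) = 9.8366.

9.8366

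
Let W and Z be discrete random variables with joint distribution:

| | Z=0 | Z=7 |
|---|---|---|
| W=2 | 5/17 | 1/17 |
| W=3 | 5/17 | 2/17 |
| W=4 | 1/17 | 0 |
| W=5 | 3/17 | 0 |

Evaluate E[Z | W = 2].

P(W = 2) = 6/17.
Σ Z·P over the event = 0·(5/17) + 7·(1/17) = 7/17.
E[Z | W = 2] = (7/17) / (6/17) = 7/6.

7/6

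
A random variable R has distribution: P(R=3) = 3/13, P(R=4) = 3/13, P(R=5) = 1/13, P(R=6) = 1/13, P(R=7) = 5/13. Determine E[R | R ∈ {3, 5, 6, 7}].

11/2

P(R ∈ {3, 5, 6, 7}) = 10/13.
Σ over the event: 3·3/13 + 5·1/13 + 6·1/13 + 7·5/13 = 55/13.
E[R | R ∈ {3, 5, 6, 7}] = (55/13) / (10/13) = 11/2.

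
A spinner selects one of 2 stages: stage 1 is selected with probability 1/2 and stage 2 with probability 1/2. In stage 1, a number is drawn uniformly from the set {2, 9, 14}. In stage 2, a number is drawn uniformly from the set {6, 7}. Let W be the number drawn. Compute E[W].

89/12

E[W | stage 1] = (2+9+14)/3 = 25/3.
E[W | stage 2] = (6+7)/2 = 13/2.
E[W] = (1/2)·(25/3) + (1/2)·(13/2) = 89/12.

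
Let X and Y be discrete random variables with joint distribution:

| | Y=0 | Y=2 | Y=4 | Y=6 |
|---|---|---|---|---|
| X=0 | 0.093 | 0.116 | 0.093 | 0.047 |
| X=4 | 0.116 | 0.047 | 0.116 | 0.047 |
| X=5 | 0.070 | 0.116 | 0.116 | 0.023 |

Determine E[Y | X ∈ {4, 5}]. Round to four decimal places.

P(X ∈ {4, 5}) = 0.651.
Σ Y·P over the event = 0·(0.116) + 2·(0.047) + 4·(0.116) + 6·(0.047) + 0·(0.070) + 2·(0.116) + 4·(0.116) + 6·(0.023) = 1.674.
E[Y | X ∈ {4, 5}] = (1.674) / (0.651) = 2.5714.

2.5714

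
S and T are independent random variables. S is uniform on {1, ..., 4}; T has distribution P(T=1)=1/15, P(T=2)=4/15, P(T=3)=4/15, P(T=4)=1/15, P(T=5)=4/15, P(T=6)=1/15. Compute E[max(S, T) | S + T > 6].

P(S + T > 6) = 11/30.
Summing max(S,T)·P(x,y) over outcomes with S + T > 6 gives 9/5.
E[max(S, T) | S + T > 6] = (9/5) / (11/30) = 54/11.

54/11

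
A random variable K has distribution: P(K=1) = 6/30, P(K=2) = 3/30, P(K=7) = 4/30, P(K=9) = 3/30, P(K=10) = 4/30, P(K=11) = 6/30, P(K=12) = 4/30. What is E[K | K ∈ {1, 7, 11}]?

25/4

P(K ∈ {1, 7, 11}) = 8/15.
Σ over the event: 1·1/5 + 7·2/15 + 11·1/5 = 10/3.
E[K | K ∈ {1, 7, 11}] = (10/3) / (8/15) = 25/4.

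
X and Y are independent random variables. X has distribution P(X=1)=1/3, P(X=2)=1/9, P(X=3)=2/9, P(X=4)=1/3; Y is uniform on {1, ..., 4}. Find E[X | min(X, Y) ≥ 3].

18/5

P(min(X, Y) ≥ 3) = 5/18.
Summing X·P(x,y) over outcomes with min(X, Y) ≥ 3 gives 1.
E[X | min(X, Y) ≥ 3] = (1) / (5/18) = 18/5.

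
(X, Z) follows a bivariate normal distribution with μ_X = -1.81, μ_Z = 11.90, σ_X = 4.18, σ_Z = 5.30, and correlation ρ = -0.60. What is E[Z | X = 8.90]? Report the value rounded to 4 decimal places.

3.7522

For a bivariate normal, E[Z | X=x] = μ_Z + ρ·(σ_Z/σ_X)·(x − μ_X).
E[Z | X=8.90] = 11.90 + (-0.60)·(5.30/4.18)·(8.90 − (-1.81)) = 11.90 + (-0.76077)·(10.71) = 3.7522.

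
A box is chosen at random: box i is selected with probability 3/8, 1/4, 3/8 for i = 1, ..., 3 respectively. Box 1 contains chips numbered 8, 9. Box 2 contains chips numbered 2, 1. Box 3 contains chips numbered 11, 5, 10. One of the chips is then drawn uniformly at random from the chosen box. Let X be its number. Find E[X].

109/16

E[X | box 1] = (8+9)/2 = 17/2.
E[X | box 2] = (2+1)/2 = 3/2.
E[X | box 3] = (11+5+10)/3 = 26/3.
E[X] = (3/8)·(17/2) + (1/4)·(3/2) + (3/8)·(26/3) = 109/16.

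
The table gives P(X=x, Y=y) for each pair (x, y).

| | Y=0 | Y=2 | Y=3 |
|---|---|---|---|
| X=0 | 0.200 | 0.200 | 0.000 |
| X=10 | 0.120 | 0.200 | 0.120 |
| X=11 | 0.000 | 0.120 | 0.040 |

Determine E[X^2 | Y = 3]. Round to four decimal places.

105.2500

P(Y = 3) = 0.160.
Σ X^2·P over the event = 100·(0.120) + 121·(0.040) = 16.840.
E[X^2 | Y = 3] = (16.840) / (0.160) = 105.2500.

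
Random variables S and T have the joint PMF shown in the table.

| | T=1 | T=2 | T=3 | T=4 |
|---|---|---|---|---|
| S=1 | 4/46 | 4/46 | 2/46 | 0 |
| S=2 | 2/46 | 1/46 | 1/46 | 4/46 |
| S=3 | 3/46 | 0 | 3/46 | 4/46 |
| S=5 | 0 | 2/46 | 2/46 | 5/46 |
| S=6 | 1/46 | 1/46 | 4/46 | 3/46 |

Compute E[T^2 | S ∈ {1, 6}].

P(S ∈ {1, 6}) = 19/46.
Σ T^2·P over the event = 1·(4/46) + 4·(4/46) + 9·(2/46) + 1·(1/46) + 4·(1/46) + 9·(4/46) + 16·(3/46) = 127/46.
E[T^2 | S ∈ {1, 6}] = (127/46) / (19/46) = 127/19.

127/19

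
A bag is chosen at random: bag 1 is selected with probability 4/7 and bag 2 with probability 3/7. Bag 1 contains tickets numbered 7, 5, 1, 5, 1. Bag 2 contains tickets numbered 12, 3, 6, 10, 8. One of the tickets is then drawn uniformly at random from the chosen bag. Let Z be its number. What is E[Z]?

E[Z | bag 1] = (7+5+1+5+1)/5 = 19/5.
E[Z | bag 2] = (12+3+6+10+8)/5 = 39/5.
By the law of total expectation,
E[Z] = (4/7)·(19/5) + (3/7)·(39/5) = 193/35.

193/35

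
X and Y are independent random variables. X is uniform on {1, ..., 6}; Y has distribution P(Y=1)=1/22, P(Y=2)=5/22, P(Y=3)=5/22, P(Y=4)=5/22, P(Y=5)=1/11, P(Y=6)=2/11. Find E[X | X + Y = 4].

P(X + Y = 4) = 1/12.
Summing X·P(x,y) over outcomes with X + Y = 4 gives 3/22.
E[X | X + Y = 4] = (3/22) / (1/12) = 18/11.

18/11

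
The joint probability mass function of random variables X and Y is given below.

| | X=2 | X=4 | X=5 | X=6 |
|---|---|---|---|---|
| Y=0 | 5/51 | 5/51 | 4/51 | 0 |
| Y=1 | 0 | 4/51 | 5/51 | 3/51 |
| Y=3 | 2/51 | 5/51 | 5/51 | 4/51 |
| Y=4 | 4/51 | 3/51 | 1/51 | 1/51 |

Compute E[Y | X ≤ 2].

P(X ≤ 2) = 11/51.
Σ Y·P over the event = 0·(5/51) + 3·(2/51) + 4·(4/51) = 22/51.
E[Y | X ≤ 2] = (22/51) / (11/51) = 2.

2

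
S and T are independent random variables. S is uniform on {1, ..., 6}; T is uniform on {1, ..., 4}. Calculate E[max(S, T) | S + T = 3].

2

Outcomes with S + T = 3: (1,2), (2,1), each with probability 1/24.
E[max(S, T) | S + T = 3] = (2 + 2) / 2 = 2.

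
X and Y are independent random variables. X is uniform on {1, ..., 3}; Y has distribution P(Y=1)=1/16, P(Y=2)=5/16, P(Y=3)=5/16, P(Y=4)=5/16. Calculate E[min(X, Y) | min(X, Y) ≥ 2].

P(min(X, Y) ≥ 2) = 5/8.
Summing min(X,Y)·P(x,y) over outcomes with min(X, Y) ≥ 2 gives 35/24.
E[min(X, Y) | min(X, Y) ≥ 2] = (35/24) / (5/8) = 7/3.

7/3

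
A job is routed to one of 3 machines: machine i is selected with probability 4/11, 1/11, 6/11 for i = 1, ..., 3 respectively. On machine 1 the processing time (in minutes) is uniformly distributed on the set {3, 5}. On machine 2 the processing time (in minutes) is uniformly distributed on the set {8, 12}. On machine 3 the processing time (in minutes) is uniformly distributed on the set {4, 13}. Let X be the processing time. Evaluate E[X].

7

E[X | machine 1] = (3+5)/2 = 4.
E[X | machine 2] = (8+12)/2 = 10.
E[X | machine 3] = (4+13)/2 = 17/2.
E[X] = (4/11)·(4) + (1/11)·(10) + (6/11)·(17/2) = 7.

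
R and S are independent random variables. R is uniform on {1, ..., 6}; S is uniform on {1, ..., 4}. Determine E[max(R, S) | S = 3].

4

Outcomes with S = 3: (1,3), (2,3), (3,3), (4,3), (5,3), (6,3), each with probability 1/24.
E[max(R, S) | S = 3] = (3 + 3 + 3 + 4 + 5 + 6) / 6 = 4.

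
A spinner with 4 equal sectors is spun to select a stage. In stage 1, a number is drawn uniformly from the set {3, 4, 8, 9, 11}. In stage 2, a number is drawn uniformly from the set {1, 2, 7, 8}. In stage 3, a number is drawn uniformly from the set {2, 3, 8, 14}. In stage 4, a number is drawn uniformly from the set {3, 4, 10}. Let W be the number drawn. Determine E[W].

E[W | stage 1] = (3+4+8+9+11)/5 = 7.
E[W | stage 2] = (1+2+7+8)/4 = 9/2.
E[W | stage 3] = (2+3+8+14)/4 = 27/4.
E[W | stage 4] = (3+4+10)/3 = 17/3.
E[W] = (1/4)·(7) + (1/4)·(9/2) + (1/4)·(27/4) + (1/4)·(17/3) = 287/48.

287/48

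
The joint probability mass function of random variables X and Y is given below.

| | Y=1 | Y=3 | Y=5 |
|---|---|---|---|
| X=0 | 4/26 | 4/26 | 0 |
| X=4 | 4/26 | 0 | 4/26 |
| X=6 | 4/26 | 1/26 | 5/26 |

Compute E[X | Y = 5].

P(Y = 5) = 9/26.
Σ X·P over the event = 4·(4/26) + 6·(5/26) = 23/13.
E[X | Y = 5] = (23/13) / (9/26) = 46/9.

46/9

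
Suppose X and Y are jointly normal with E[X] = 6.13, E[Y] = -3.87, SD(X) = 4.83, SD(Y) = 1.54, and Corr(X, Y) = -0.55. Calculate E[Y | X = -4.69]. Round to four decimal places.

The regression of Y on X has slope ρ·σ_Y/σ_X and passes through (μ_X, μ_Y).
E[Y | X=-4.69] = -3.87 + (-0.55)·(1.54/4.83)·(-4.69 − (6.13)) = -3.87 + (-0.17536)·(-10.82) = -1.9726.

-1.9726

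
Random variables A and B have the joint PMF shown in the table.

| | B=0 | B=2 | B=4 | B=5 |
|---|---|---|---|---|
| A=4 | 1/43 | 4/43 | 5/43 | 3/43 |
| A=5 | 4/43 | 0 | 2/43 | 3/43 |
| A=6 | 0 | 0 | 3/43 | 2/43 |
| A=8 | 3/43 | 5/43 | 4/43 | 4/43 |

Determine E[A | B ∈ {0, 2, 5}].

175/29

P(B ∈ {0, 2, 5}) = 29/43.
Summing A·P(A=x,B=y) over the conditioning event gives 175/43.
E[A | B ∈ {0, 2, 5}] = (175/43) / (29/43) = 175/29.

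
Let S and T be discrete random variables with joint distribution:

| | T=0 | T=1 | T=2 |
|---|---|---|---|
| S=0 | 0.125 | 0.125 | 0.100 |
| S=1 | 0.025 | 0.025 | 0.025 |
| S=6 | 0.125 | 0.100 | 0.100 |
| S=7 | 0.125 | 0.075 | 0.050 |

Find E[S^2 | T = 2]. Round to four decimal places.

22.0909

P(T = 2) = 0.275.
Σ S^2·P over the event = 0·(0.100) + 1·(0.025) + 36·(0.100) + 49·(0.050) = 6.075.
E[S^2 | T = 2] = (6.075) / (0.275) = 22.0909.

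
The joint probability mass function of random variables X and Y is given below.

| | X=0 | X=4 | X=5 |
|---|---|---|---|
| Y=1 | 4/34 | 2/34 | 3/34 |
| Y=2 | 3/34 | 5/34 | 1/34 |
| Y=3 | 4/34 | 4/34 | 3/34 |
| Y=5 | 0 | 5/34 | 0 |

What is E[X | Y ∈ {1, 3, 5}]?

P(Y ∈ {1, 3, 5}) = 25/34.
Σ X·P over the event = 0·(4/34) + 0·(4/34) + 4·(2/34) + 4·(4/34) + 4·(5/34) + 5·(3/34) + 5·(3/34) = 37/17.
E[X | Y ∈ {1, 3, 5}] = (37/17) / (25/34) = 74/25.

74/25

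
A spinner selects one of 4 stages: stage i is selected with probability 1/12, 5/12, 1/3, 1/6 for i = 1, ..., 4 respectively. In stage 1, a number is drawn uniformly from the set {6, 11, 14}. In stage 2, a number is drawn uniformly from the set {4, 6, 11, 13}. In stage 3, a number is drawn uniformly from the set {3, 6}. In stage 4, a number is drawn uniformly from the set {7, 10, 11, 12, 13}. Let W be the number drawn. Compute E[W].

2761/360

E[W | stage 1] = (6+11+14)/3 = 31/3.
E[W | stage 2] = (4+6+11+13)/4 = 17/2.
E[W | stage 3] = (3+6)/2 = 9/2.
E[W | stage 4] = (7+10+11+12+13)/5 = 53/5.
E[W] = (1/12)·(31/3) + (5/12)·(17/2) + (1/3)·(9/2) + (1/6)·(53/5) = 2761/360.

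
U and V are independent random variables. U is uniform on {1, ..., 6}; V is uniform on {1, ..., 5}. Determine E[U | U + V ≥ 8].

P(U + V ≥ 8) = 1/3.
Summing U·P(x,y) over outcomes with U + V ≥ 8 gives 5/3.
E[U | U + V ≥ 8] = (5/3) / (1/3) = 5.

5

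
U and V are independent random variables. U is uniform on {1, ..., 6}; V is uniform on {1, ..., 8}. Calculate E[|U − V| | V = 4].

Outcomes with V = 4: (1,4), (2,4), (3,4), (4,4), (5,4), (6,4), each with probability 1/48.
E[|U − V| | V = 4] = (3 + 2 + 1 + 0 + 1 + 2) / 6 = 3/2.

3/2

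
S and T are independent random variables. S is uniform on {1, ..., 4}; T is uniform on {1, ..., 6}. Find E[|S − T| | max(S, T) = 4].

Outcomes with max(S, T) = 4: (1,4), (2,4), (3,4), (4,1), (4,2), (4,3), (4,4), each with probability 1/24.
E[|S − T| | max(S, T) = 4] = (3 + 2 + 1 + 3 + 2 + 1 + 0) / 7 = 12/7.

12/7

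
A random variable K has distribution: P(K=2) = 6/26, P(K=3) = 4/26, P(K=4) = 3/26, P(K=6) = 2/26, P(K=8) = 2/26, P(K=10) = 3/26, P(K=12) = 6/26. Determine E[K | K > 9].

34/3

P(K > 9) = 9/26.
Σ over the event: 10·3/26 + 12·3/13 = 51/13.
E[K | K > 9] = (51/13) / (9/26) = 34/3.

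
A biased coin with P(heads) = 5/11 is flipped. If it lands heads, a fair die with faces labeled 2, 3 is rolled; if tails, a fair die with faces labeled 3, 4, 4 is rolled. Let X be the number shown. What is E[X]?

E[X | heads] = (2+3)/2 = 5/2.
E[X | tails] = (3+4+4)/3 = 11/3.
E[X] = (5/11)·(5/2) + (6/11)·(11/3) = 69/22.

69/22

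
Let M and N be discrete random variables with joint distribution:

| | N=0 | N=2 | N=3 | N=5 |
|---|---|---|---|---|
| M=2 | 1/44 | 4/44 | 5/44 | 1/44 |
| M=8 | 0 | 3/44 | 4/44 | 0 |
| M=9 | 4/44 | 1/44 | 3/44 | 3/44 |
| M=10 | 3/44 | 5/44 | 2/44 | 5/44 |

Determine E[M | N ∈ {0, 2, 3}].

P(N ∈ {0, 2, 3}) = 35/44.
Summing M·P(M=x,N=y) over the conditioning event gives 62/11.
E[M | N ∈ {0, 2, 3}] = (62/11) / (35/44) = 248/35.

248/35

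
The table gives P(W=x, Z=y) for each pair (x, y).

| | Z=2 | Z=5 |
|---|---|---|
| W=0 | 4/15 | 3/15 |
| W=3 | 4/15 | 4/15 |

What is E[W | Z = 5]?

12/7

P(Z = 5) = 7/15.
Σ W·P over the event = 0·(3/15) + 3·(4/15) = 4/5.
E[W | Z = 5] = (4/5) / (7/15) = 12/7.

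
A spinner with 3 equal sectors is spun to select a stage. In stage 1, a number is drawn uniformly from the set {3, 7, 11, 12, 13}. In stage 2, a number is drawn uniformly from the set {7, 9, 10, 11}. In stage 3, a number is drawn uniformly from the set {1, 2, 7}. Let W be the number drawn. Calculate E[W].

1307/180

E[W | stage 1] = (3+7+11+12+13)/5 = 46/5.
E[W | stage 2] = (7+9+10+11)/4 = 37/4.
E[W | stage 3] = (1+2+7)/3 = 10/3.
By the law of total expectation,
E[W] = (1/3)·(46/5) + (1/3)·(37/4) + (1/3)·(10/3) = 1307/180.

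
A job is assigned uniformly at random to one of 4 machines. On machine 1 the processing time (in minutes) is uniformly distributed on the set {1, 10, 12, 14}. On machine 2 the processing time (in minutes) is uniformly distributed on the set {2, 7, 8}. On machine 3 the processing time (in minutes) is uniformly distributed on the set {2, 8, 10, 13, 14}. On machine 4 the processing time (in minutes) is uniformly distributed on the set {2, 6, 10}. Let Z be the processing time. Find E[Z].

E[Z | machine 1] = (1+10+12+14)/4 = 37/4.
E[Z | machine 2] = (2+7+8)/3 = 17/3.
E[Z | machine 3] = (2+8+10+13+14)/5 = 47/5.
E[Z | machine 4] = (2+6+10)/3 = 6.
By the law of total expectation,
E[Z] = (1/4)·(37/4) + (1/4)·(17/3) + (1/4)·(47/5) + (1/4)·(6) = 1819/240.

1819/240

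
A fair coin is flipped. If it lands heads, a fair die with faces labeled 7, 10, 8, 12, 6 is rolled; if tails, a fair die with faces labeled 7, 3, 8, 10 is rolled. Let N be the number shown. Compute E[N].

E[N | heads] = (7+10+8+12+6)/5 = 43/5.
E[N | tails] = (7+3+8+10)/4 = 7.
By the law of total expectation,
E[N] = (1/2)·(43/5) + (1/2)·(7) = 39/5.

39/5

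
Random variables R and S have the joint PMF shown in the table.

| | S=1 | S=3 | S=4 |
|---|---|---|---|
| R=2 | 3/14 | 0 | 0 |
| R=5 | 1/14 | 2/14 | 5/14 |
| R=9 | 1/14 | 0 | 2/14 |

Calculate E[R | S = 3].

P(S = 3) = 1/7.
Σ R·P over the event = 5·(2/14) = 5/7.
E[R | S = 3] = (5/7) / (1/7) = 5.

5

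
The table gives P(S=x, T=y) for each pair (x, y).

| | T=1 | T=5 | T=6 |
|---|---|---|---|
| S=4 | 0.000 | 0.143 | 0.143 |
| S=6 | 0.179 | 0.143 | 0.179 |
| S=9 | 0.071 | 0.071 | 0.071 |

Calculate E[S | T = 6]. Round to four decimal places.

5.8142

P(T = 6) = 0.393.
Σ S·P over the event = 4·(0.143) + 6·(0.179) + 9·(0.071) = 2.285.
E[S | T = 6] = (2.285) / (0.393) = 5.8142.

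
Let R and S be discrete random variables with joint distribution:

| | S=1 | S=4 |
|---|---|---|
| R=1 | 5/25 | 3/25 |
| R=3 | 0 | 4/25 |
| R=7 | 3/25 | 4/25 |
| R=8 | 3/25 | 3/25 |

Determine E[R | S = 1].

P(S = 1) = 11/25.
Σ R·P over the event = 1·(5/25) + 7·(3/25) + 8·(3/25) = 2.
E[R | S = 1] = (2) / (11/25) = 50/11.

50/11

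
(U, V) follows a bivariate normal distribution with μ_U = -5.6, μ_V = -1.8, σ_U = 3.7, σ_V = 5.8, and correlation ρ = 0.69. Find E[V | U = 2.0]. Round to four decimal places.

For a bivariate normal, E[V | U=x] = μ_V + ρ·(σ_V/σ_U)·(x − μ_U).
E[V | U=2.0] = -1.8 + (0.69)·(5.8/3.7)·(2.0 − (-5.6)) = -1.8 + (1.08162)·(7.6) = 6.4203.

6.4203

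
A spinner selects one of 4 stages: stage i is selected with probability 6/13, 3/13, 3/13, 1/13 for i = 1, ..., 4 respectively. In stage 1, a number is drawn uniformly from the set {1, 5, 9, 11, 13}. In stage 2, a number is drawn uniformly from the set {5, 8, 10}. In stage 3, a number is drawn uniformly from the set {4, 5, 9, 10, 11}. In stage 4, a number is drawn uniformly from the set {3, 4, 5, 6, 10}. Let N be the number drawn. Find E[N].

38/5

E[N | stage 1] = (1+5+9+11+13)/5 = 39/5.
E[N | stage 2] = (5+8+10)/3 = 23/3.
E[N | stage 3] = (4+5+9+10+11)/5 = 39/5.
E[N | stage 4] = (3+4+5+6+10)/5 = 28/5.
E[N] = (6/13)·(39/5) + (3/13)·(23/3) + (3/13)·(39/5) + (1/13)·(28/5) = 38/5.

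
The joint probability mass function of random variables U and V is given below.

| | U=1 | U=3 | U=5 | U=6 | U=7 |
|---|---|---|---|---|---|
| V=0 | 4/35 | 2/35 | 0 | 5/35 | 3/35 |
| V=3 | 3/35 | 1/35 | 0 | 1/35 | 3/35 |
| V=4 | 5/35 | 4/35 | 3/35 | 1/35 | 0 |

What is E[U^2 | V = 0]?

349/14

P(V = 0) = 2/5.
Σ U^2·P over the event = 1·(4/35) + 9·(2/35) + 36·(5/35) + 49·(3/35) = 349/35.
E[U^2 | V = 0] = (349/35) / (2/5) = 349/14.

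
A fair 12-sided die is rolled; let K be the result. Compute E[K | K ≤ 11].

6

Given K ≤ 11, K is equally likely to be any of {1, 2, 3, 4, 5, 6, 7, 8, 9, 10, 11}.
E[K | K ≤ 11] = (1 + 2 + 3 + 4 + 5 + 6 + 7 + 8 + 9 + 10 + 11) / 11 = 6.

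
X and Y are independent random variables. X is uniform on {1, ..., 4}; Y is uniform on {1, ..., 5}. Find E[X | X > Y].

10/3

Outcomes with X > Y: (2,1), (3,1), (3,2), (4,1), (4,2), (4,3), each with probability 1/20.
E[X | X > Y] = (2 + 3 + 3 + 4 + 4 + 4) / 6 = 10/3.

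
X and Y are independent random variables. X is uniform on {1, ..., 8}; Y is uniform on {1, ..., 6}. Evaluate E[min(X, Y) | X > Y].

77/27

P(X > Y) = 9/16.
Summing min(X,Y)·P(x,y) over outcomes with X > Y gives 77/48.
E[min(X, Y) | X > Y] = (77/48) / (9/16) = 77/27.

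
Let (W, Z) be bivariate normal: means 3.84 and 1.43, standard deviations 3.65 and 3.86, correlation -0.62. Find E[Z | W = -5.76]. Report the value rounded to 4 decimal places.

E[Z | W=x] = μ_Z + ρ(σ_Z/σ_W)(x − μ_W) for jointly normal variables.
E[Z | W=-5.76] = 1.43 + (-0.62)·(3.86/3.65)·(-5.76 − (3.84)) = 1.43 + (-0.65567)·(-9.6) = 7.7244.

7.7244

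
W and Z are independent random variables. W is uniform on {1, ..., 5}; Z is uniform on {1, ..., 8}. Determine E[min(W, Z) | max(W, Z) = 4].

16/7

Outcomes with max(W, Z) = 4: (1,4), (2,4), (3,4), (4,1), (4,2), (4,3), (4,4), each with probability 1/40.
E[min(W, Z) | max(W, Z) = 4] = (1 + 2 + 3 + 1 + 2 + 3 + 4) / 7 = 16/7.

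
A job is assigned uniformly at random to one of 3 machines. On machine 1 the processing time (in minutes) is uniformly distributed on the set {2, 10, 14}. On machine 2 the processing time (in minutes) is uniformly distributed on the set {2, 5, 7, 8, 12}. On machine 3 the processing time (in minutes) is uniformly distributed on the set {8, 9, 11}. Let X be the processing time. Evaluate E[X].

E[X | machine 1] = (2+10+14)/3 = 26/3.
E[X | machine 2] = (2+5+7+8+12)/5 = 34/5.
E[X | machine 3] = (8+9+11)/3 = 28/3.
E[X] = (1/3)·(26/3) + (1/3)·(34/5) + (1/3)·(28/3) = 124/15.

124/15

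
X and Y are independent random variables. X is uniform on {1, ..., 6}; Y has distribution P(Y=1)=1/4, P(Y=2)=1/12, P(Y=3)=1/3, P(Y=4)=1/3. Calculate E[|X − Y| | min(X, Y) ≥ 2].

P(min(X, Y) ≥ 2) = 5/8.
Summing |X−Y|·P(x,y) over outcomes with min(X, Y) ≥ 2 gives 31/36.
E[|X − Y| | min(X, Y) ≥ 2] = (31/36) / (5/8) = 62/45.

62/45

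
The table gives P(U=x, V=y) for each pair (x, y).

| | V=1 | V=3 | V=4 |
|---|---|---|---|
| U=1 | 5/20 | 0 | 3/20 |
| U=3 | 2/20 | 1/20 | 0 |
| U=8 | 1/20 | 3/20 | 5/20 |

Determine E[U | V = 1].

P(V = 1) = 2/5.
Summing U·P(U=x,V=y) over the conditioning event gives 19/20.
E[U | V = 1] = (19/20) / (2/5) = 19/8.

19/8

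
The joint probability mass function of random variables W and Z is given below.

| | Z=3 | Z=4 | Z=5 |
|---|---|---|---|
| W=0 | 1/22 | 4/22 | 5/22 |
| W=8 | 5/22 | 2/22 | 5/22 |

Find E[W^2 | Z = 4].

64/3

P(Z = 4) = 3/11.
Summing W^2·P(W=x,Z=y) over the conditioning event gives 64/11.
E[W^2 | Z = 4] = (64/11) / (3/11) = 64/3.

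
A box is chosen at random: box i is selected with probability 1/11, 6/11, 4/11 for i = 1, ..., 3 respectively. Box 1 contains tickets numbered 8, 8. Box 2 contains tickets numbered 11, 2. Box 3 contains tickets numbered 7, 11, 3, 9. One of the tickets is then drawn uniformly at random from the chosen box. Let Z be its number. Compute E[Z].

7

E[Z | box 1] = (8+8)/2 = 8.
E[Z | box 2] = (11+2)/2 = 13/2.
E[Z | box 3] = (7+11+3+9)/4 = 15/2.
E[Z] = (1/11)·(8) + (6/11)·(13/2) + (4/11)·(15/2) = 7.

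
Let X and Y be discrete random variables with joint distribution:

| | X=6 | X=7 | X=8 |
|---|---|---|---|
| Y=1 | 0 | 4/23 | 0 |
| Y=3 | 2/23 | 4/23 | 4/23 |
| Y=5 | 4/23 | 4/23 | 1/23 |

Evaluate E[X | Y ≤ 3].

50/7

P(Y ≤ 3) = 14/23.
Σ X·P over the event = 6·(2/23) + 7·(4/23) + 7·(4/23) + 8·(4/23) = 100/23.
E[X | Y ≤ 3] = (100/23) / (14/23) = 50/7.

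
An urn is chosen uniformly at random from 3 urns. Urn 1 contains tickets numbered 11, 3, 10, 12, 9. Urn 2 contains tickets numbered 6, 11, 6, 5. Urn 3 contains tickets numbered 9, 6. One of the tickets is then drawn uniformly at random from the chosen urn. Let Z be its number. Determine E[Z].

E[Z | urn 1] = (11+3+10+12+9)/5 = 9.
E[Z | urn 2] = (6+11+6+5)/4 = 7.
E[Z | urn 3] = (9+6)/2 = 15/2.
E[Z] = (1/3)·(9) + (1/3)·(7) + (1/3)·(15/2) = 47/6.

47/6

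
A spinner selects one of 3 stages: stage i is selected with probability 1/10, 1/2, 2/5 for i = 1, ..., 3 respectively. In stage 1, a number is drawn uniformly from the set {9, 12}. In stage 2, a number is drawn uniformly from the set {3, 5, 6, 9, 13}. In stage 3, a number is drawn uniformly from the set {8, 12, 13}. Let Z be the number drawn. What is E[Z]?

E[Z | stage 1] = (9+12)/2 = 21/2.
E[Z | stage 2] = (3+5+6+9+13)/5 = 36/5.
E[Z | stage 3] = (8+12+13)/3 = 11.
By the law of total expectation,
E[Z] = (1/10)·(21/2) + (1/2)·(36/5) + (2/5)·(11) = 181/20.

181/20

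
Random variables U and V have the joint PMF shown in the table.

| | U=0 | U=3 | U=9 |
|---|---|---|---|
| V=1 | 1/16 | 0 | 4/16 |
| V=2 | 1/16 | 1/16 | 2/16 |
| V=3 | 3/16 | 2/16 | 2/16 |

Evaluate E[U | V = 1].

P(V = 1) = 5/16.
Σ U·P over the event = 0·(1/16) + 9·(4/16) = 9/4.
E[U | V = 1] = (9/4) / (5/16) = 36/5.

36/5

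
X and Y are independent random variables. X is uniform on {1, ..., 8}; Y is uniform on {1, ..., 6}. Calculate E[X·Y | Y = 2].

9

Outcomes with Y = 2: (1,2), (2,2), (3,2), (4,2), (5,2), (6,2), (7,2), (8,2), each with probability 1/48.
E[X·Y | Y = 2] = (2 + 4 + 6 + 8 + 10 + 12 + 14 + 16) / 8 = 9.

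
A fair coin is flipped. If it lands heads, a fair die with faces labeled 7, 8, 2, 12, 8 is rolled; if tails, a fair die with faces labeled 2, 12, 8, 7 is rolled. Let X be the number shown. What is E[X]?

E[X | heads] = (7+8+2+12+8)/5 = 37/5.
E[X | tails] = (2+12+8+7)/4 = 29/4.
By the law of total expectation,
E[X] = (1/2)·(37/5) + (1/2)·(29/4) = 293/40.

293/40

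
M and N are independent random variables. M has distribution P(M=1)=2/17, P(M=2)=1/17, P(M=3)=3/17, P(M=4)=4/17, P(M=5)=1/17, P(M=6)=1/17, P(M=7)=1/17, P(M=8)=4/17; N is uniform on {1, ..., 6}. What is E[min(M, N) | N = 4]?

57/17

P(N = 4) = 1/6.
Summing min(M,N)·P(x,y) over outcomes with N = 4 gives 19/34.
E[min(M, N) | N = 4] = (19/34) / (1/6) = 57/17.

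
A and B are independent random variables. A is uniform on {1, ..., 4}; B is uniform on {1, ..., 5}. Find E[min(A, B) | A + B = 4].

4/3

Outcomes with A + B = 4: (1,3), (2,2), (3,1), each with probability 1/20.
E[min(A, B) | A + B = 4] = (1 + 2 + 1) / 3 = 4/3.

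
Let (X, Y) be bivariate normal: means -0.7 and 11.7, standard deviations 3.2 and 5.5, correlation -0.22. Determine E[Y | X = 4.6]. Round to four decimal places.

9.6959

The regression of Y on X has slope ρ·σ_Y/σ_X and passes through (μ_X, μ_Y).
E[Y | X=4.6] = 11.7 + (-0.22)·(5.5/3.2)·(4.6 − (-0.7)) = 11.7 + (-0.378125)·(5.3) = 9.6959.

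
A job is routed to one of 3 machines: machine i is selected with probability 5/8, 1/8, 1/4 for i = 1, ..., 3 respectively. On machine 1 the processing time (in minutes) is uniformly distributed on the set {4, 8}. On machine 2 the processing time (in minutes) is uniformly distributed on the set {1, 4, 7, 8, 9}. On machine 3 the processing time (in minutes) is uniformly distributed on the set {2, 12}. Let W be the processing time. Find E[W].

E[W | machine 1] = (4+8)/2 = 6.
E[W | machine 2] = (1+4+7+8+9)/5 = 29/5.
E[W | machine 3] = (2+12)/2 = 7.
By the law of total expectation,
E[W] = (5/8)·(6) + (1/8)·(29/5) + (1/4)·(7) = 249/40.

249/40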